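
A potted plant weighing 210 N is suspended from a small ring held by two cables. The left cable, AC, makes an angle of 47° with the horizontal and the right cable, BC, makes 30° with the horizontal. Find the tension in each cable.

T_AC = 186.6 N, T_BC = 147.0 N

ΣF_x = 0: −T_AC·cos47° + T_BC·cos30° = 0 → T_BC = 0.787504·T_AC.
ΣF_y = 0: T_AC·sin47° + T_BC·sin30° = 210.
Substitute: T_AC·(0.731354 + 0.787504·0.5) = 210 → T_AC = 186.649 ≈ 186.6 N.
Then T_BC = 0.787504 × 186.649 = 147.0 N.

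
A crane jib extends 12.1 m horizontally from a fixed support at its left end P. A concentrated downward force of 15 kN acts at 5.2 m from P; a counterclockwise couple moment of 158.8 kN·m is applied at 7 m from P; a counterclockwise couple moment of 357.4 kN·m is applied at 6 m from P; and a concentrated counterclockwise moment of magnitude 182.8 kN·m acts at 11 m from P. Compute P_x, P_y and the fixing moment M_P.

ΣF_x = 0: P_x = 0.
ΣF_y = 0: P_y − 15 = 0 → P_y = 15.00 kN.
ΣM about P: M_P − 15·5.2 + 158.8 + 357.4 + 182.8 = 0 → M_P = -621.0 kN·m.

P_x = 0, P_y = 15.00 kN, M_P = -621.0 kN·m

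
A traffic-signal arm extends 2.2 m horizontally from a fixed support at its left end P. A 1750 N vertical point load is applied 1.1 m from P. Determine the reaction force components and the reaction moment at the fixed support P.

ΣF_x = 0: P_x = 0.
ΣF_y = 0: P_y − 1750 = 0 → P_y = 1750 N.
ΣM about P: M_P − 1750·1.1 = 0 → M_P = 1925 N·m.

P_x = 0, P_y = 1750 N, M_P = 1925 N·m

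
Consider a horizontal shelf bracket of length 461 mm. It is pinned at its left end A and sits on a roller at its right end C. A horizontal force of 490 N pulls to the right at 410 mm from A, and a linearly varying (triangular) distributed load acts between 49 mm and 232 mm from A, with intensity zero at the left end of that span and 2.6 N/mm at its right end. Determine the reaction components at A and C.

A_x = -490.0 N, A_y = 149.7 N, C_y = 88.24 N

Resultant of the triangular load: ½ × 2.6 × 183 = 237.9 N, acting at 171 mm from A (one-third of the span from the peak).
Taking moments about A: C_y·461 − (½·2.6·183)·171 = 0 → C_y = 40680.9/461 = 88.2449 ≈ 88.24 N.
ΣF_y = 0: A_y + 88.2449 − ½·2.6·183 = 0 → A_y = 149.7 N.
ΣF_x = 0: A_x + 490 = 0 → A_x = -490.0 N.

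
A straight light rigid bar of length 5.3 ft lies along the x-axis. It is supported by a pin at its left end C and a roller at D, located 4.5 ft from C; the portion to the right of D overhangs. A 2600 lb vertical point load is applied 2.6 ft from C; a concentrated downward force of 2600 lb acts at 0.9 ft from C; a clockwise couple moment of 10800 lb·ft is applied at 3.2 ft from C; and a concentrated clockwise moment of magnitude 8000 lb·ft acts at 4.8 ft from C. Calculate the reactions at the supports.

C_x = 0, C_y = -1000 lb, D_y = 6200 lb

ΣM about C: D_y·4.5 − 2600·2.6 − 2600·0.9 − 10800 − 8000 = 0 → D_y = 27900/4.5 = 6200 lb.
ΣF_y = 0: C_y + 6200 − 2600 − 2600 = 0 → C_y = -1000 lb.
ΣF_x = 0: no horizontal applied forces, so C_x = 0.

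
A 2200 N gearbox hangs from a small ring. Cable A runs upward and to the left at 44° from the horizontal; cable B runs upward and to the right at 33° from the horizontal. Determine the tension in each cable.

ΣF_x = 0: −T_A·cos44° + T_B·cos33° = 0 → T_B = 0.857714·T_A.
ΣF_y = 0: T_A·sin44° + T_B·sin33° = 2200.
Substitute: T_A·(0.694658 + 0.857714·0.544639) = 2200 → T_A = 1893.61 ≈ 1894 N.
Then T_B = 0.857714 × 1893.61 = 1624 N.

T_A = 1894 N, T_B = 1624 N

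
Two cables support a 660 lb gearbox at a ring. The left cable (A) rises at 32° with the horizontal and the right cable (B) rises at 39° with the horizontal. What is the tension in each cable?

T_A = 542.5 lb, T_B = 592.0 lb

ΣF_x = 0: −T_A·cos32° + T_B·cos39° = 0 → T_B = 1.09123·T_A.
ΣF_y = 0: T_A·sin32° + T_B·sin39° = 660.
Substitute: T_A·(0.529919 + 1.09123·0.62932) = 660 → T_A = 542.472 ≈ 542.5 lb.
Then T_B = 1.09123 × 542.472 = 592.0 lb.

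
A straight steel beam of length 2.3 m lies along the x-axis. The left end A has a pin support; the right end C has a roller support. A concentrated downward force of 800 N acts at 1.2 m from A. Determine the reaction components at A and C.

A_x = 0, A_y = 382.6 N, C_y = 417.4 N

Moments about A: C_y·2.3 − 800·1.2 = 0 → C_y = 960/2.3 = 417.391 ≈ 417.4 N.
ΣF_y = 0: A_y + 417.391 − 800 = 0 → A_y = 382.6 N.
ΣF_x = 0: no horizontal applied forces, so A_x = 0.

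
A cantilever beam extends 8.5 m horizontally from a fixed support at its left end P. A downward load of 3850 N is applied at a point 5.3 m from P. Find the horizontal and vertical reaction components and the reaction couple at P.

ΣF_x = 0: P_x = 0.
ΣF_y = 0: P_y − 3850 = 0 → P_y = 3850 N.
ΣM about P: M_P − 3850·5.3 = 0 → M_P = 20400 N·m.

P_x = 0, P_y = 3850 N, M_P = 20400 N·m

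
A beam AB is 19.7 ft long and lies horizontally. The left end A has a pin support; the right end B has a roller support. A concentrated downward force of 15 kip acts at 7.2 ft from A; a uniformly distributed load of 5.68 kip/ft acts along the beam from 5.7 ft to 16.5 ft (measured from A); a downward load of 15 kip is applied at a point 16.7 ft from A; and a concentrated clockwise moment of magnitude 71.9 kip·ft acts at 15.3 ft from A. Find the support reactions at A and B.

A_x = 0, A_y = 34.93 kip, B_y = 56.41 kip

Resultant of the distributed load: 5.68 × 10.8 = 61.344 kip at 11.1 ft from A.
ΣM about A: B_y·19.7 − 15·7.2 − (5.68·10.8)·11.1 − 15·16.7 − 71.9 = 0 → B_y = 1111.3184/19.7 = 56.4121 ≈ 56.41 kip.
ΣF_y = 0: A_y + 56.4121 − 15 − 5.68·10.8 − 15 = 0 → A_y = 34.93 kip.
ΣF_x = 0: no horizontal applied forces, so A_x = 0.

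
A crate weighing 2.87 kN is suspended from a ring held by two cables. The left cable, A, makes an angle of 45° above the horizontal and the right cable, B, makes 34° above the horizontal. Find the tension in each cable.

T_A = 2.424 kN, T_B = 2.067 kN

ΣF_x = 0: −T_A·cos45° + T_B·cos34° = 0 → T_B = 0.852925·T_A.
ΣF_y = 0: T_A·sin45° + T_B·sin34° = 2.87.
Substitute: T_A·(0.707107 + 0.852925·0.559193) = 2.87 → T_A = 2.42387 ≈ 2.424 kN.
Then T_B = 0.852925 × 2.42387 = 2.067 kN.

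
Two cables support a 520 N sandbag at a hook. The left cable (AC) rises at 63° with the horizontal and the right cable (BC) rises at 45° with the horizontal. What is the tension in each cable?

ΣF_x = 0: −T_AC·cos63° + T_BC·cos45° = 0 → T_BC = 0.64204·T_AC.
ΣF_y = 0: T_AC·sin63° + T_BC·sin45° = 520.
Substitute: T_AC·(0.891007 + 0.64204·0.707107) = 520 → T_AC = 386.618 ≈ 386.6 N.
Then T_BC = 0.64204 × 386.618 = 248.2 N.

T_AC = 386.6 N, T_BC = 248.2 N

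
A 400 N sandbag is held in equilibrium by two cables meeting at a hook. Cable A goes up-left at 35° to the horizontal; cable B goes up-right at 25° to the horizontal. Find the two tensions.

T_A = 418.6 N, T_B = 378.4 N

ΣF_x = 0: −T_A·cos35° + T_B·cos25° = 0 → T_B = 0.903834·T_A.
ΣF_y = 0: T_A·sin35° + T_B·sin25° = 400.
Substitute: T_A·(0.573576 + 0.903834·0.422618) = 400 → T_A = 418.606 ≈ 418.6 N.
Then T_B = 0.903834 × 418.606 = 378.4 N.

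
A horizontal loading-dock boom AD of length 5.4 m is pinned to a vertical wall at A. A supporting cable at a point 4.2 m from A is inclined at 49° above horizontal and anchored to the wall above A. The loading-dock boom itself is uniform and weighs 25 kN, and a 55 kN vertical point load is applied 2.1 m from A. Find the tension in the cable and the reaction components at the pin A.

T = 57.73 kN, A_x = 37.88 kN, A_y = 36.43 kN

ΣM about A: T·sin49°·4.2 − 25·2.7 − 55·2.1 = 0 → T = 183/(4.2·0.75471) = 57.7327 ≈ 57.73 kN.
ΣF_x = 0: A_x − T·cos49° = 0 → A_x = 57.7327 × 0.656059 = 37.88 kN.
ΣF_y = 0: A_y + T·sin49° − 25 − 55 = 0 → A_y = 80 − 57.7327 × 0.75471 = 36.43 kN.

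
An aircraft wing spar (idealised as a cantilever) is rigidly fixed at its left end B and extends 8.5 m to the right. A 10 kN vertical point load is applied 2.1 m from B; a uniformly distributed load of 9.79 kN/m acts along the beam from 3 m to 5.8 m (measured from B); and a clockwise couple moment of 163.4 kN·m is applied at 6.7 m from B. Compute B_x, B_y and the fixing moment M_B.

Resultant of the distributed load: 9.79 × 2.8 = 27.412 kN at 4.4 m from B.
ΣF_x = 0: B_x = 0.
ΣF_y = 0: B_y − 10 − 9.79·2.8 = 0 → B_y = 37.41 kN.
ΣM about B: M_B − 10·2.1 − (9.79·2.8)·4.4 − 163.4 = 0 → M_B = 305.0 kN·m.

B_x = 0, B_y = 37.41 kN, M_B = 305.0 kN·m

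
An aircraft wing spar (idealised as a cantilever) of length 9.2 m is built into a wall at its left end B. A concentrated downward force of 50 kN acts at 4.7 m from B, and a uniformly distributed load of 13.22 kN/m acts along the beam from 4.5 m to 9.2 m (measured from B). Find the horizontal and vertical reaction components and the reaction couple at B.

Resultant of the distributed load: 13.22 × 4.7 = 62.134 kN at 6.85 m from B.
ΣF_x = 0: B_x = 0.
ΣF_y = 0: B_y − 50 − 13.22·4.7 = 0 → B_y = 112.1 kN.
ΣM about B: M_B − 50·4.7 − (13.22·4.7)·6.85 = 0 → M_B = 660.6 kN·m.

B_x = 0, B_y = 112.1 kN, M_B = 660.6 kN·m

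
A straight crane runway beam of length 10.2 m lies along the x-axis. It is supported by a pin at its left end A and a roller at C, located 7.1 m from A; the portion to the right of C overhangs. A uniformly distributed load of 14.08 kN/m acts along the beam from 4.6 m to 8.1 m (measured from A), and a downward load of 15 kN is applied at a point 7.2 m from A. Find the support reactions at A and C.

A_x = 0, A_y = 4.994 kN, C_y = 59.29 kN

Resultant of the distributed load: 14.08 × 3.5 = 49.28 kN at 6.35 m from A.
ΣM about A: C_y·7.1 − (14.08·3.5)·6.35 − 15·7.2 = 0 → C_y = 420.928/7.1 = 59.2856 ≈ 59.29 kN.
ΣF_y = 0: A_y + 59.2856 − 14.08·3.5 − 15 = 0 → A_y = 4.994 kN.
ΣF_x = 0: no horizontal applied forces, so A_x = 0.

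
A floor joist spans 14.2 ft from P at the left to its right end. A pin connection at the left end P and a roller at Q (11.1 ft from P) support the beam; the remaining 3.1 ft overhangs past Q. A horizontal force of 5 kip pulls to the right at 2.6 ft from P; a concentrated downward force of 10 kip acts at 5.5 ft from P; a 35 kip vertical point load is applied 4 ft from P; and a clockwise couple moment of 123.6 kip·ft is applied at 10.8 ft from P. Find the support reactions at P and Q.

Moments about P: Q_y·11.1 − 10·5.5 − 35·4 − 123.6 = 0 → Q_y = 318.6/11.1 = 28.7027 ≈ 28.70 kip.
ΣF_y = 0: P_y + 28.7027 − 10 − 35 = 0 → P_y = 16.30 kip.
ΣF_x = 0: P_x + 5 = 0 → P_x = -5.000 kip.

P_x = -5.000 kip, P_y = 16.30 kip, Q_y = 28.70 kip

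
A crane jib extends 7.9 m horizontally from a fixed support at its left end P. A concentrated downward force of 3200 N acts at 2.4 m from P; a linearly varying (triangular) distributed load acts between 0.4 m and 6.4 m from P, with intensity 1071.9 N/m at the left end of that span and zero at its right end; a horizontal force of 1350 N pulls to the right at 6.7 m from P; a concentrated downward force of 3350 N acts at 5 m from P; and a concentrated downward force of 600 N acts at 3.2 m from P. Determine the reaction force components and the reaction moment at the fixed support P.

P_x = -1350 N, P_y = 10370 N, M_P = 34070 N·m

Resultant of the triangular load: ½ × 1071.9 × 6 = 3215.7 N, acting at 2.4 m from P (one-third of the span from the peak).
ΣF_x = 0: P_x + 1350 = 0 → P_x = -1350 N.
ΣF_y = 0: P_y − 3200 − ½·1071.9·6 − 3350 − 600 = 0 → P_y = 10370 N.
ΣM about P: M_P − 3200·2.4 − (½·1071.9·6)·2.4 − 3350·5 − 600·3.2 = 0 → M_P = 34070 N·m.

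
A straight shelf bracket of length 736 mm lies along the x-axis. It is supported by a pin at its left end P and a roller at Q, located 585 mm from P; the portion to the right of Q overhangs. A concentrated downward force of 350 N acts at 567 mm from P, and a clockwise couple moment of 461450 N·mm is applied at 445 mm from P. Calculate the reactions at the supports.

P_x = 0, P_y = -778.0 N, Q_y = 1128 N

Taking moments about P: Q_y·585 − 350·567 − 461450 = 0 → Q_y = 659900/585 = 1128.03 ≈ 1128 N.
ΣF_y = 0: P_y + 1128.03 − 350 = 0 → P_y = -778.0 N.
ΣF_x = 0: no horizontal applied forces, so P_x = 0.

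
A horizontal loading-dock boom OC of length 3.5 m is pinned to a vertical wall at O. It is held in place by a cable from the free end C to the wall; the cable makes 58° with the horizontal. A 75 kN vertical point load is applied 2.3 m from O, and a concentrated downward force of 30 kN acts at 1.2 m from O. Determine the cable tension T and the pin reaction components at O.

ΣM about O: T·sin58°·3.5 − 75·2.3 − 30·1.2 = 0 → T = 208.5/(3.5·0.848048) = 70.2453 ≈ 70.25 kN.
ΣF_x = 0: O_x − T·cos58° = 0 → O_x = 70.2453 × 0.529919 = 37.22 kN.
ΣF_y = 0: O_y + T·sin58° − 75 − 30 = 0 → O_y = 105 − 70.2453 × 0.848048 = 45.43 kN.

T = 70.25 kN, O_x = 37.22 kN, O_y = 45.43 kN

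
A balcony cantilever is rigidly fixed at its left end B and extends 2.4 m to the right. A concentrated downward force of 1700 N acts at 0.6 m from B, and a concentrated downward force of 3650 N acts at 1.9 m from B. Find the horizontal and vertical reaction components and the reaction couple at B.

B_x = 0, B_y = 5350 N, M_B = 7955 N·m

ΣF_x = 0: B_x = 0.
ΣF_y = 0: B_y − 1700 − 3650 = 0 → B_y = 5350 N.
ΣM about B: M_B − 1700·0.6 − 3650·1.9 = 0 → M_B = 7955 N·m.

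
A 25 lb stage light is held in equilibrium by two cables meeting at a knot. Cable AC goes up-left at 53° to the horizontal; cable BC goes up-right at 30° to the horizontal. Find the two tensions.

ΣF_x = 0: −T_AC·cos53° + T_BC·cos30° = 0 → T_BC = 0.694916·T_AC.
ΣF_y = 0: T_AC·sin53° + T_BC·sin30° = 25.
Substitute: T_AC·(0.798636 + 0.694916·0.5) = 25 → T_AC = 21.8132 ≈ 21.81 lb.
Then T_BC = 0.694916 × 21.8132 = 15.16 lb.

T_AC = 21.81 lb, T_BC = 15.16 lb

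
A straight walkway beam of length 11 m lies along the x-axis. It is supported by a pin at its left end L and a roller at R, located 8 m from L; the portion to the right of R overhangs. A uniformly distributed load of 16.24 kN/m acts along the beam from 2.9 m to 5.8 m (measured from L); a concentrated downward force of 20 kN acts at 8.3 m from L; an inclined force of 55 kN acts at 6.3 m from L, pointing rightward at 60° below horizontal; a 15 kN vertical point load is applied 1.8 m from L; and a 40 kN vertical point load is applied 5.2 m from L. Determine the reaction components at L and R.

L_x = -27.50 kN, L_y = 56.48 kN, R_y = 113.2 kN

Resultant of the distributed load: 16.24 × 2.9 = 47.096 kN at 4.35 m from L.
ΣM about L: R_y·8 − (16.24·2.9)·4.35 − 20·8.3 − 55·sin60°·6.3 − 15·1.8 − 40·5.2 = 0 → R_y = 905.945/8 = 113.243 ≈ 113.2 kN.
ΣF_y = 0: L_y + 113.243 − 16.24·2.9 − 20 − 55·sin60° − 15 − 40 = 0 → L_y = 56.48 kN.
ΣF_x = 0: L_x + 55·cos60° = 0 → L_x = -27.50 kN.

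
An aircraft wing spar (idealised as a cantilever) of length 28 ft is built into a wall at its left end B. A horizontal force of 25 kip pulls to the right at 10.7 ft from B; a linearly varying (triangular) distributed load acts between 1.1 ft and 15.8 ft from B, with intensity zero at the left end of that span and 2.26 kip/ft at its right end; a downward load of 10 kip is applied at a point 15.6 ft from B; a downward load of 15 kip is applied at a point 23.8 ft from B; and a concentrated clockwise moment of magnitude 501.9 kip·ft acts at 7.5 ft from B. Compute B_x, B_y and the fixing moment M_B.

B_x = -25.00 kip, B_y = 41.61 kip, M_B = 1196 kip·ft

Resultant of the triangular load: ½ × 2.26 × 14.7 = 16.611 kip, acting at 10.9 ft from B (one-third of the span from the peak).
ΣF_x = 0: B_x + 25 = 0 → B_x = -25.00 kip.
ΣF_y = 0: B_y − ½·2.26·14.7 − 10 − 15 = 0 → B_y = 41.61 kip.
ΣM about B: M_B − (½·2.26·14.7)·10.9 − 10·15.6 − 15·23.8 − 501.9 = 0 → M_B = 1196 kip·ft.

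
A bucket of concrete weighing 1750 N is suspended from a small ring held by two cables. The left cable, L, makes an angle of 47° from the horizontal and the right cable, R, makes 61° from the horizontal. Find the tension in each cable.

T_L = 892.1 N, T_R = 1255 N

ΣF_x = 0: −T_L·cos47° + T_R·cos61° = 0 → T_R = 1.40673·T_L.
ΣF_y = 0: T_L·sin47° + T_R·sin61° = 1750.
Substitute: T_L·(0.731354 + 1.40673·0.87462) = 1750 → T_L = 892.08 ≈ 892.1 N.
Then T_R = 1.40673 × 892.08 = 1255 N.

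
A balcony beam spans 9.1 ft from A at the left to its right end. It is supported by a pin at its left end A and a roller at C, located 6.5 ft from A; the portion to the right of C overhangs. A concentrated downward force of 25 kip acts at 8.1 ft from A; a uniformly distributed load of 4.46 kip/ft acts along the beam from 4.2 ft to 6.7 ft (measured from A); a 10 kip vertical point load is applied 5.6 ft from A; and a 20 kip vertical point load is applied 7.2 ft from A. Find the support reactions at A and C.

Resultant of the distributed load: 4.46 × 2.5 = 11.15 kip at 5.45 ft from A.
ΣM about A: C_y·6.5 − 25·8.1 − (4.46·2.5)·5.45 − 10·5.6 − 20·7.2 = 0 → C_y = 463.2675/6.5 = 71.2719 ≈ 71.27 kip.
ΣF_y = 0: A_y + 71.2719 − 25 − 4.46·2.5 − 10 − 20 = 0 → A_y = -5.122 kip.
ΣF_x = 0: no horizontal applied forces, so A_x = 0.

A_x = 0, A_y = -5.122 kip, C_y = 71.27 kip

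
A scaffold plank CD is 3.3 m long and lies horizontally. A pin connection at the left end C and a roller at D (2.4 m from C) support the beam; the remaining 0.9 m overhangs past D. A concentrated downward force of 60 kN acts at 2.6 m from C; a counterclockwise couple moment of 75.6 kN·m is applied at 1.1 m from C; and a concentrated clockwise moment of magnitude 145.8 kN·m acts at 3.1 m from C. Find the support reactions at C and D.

C_x = 0, C_y = -34.25 kN, D_y = 94.25 kN

Moments about C: D_y·2.4 − 60·2.6 + 75.6 − 145.8 = 0 → D_y = 226.2/2.4 = 94.25 kN.
ΣF_y = 0: C_y + 94.25 − 60 = 0 → C_y = -34.25 kN.
ΣF_x = 0: no horizontal applied forces, so C_x = 0.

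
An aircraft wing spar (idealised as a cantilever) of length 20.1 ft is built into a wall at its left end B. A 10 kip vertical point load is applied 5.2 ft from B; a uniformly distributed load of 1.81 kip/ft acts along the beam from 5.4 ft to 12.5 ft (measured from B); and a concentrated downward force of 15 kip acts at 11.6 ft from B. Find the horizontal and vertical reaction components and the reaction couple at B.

Resultant of the distributed load: 1.81 × 7.1 = 12.851 kip at 8.95 ft from B.
ΣF_x = 0: B_x = 0.
ΣF_y = 0: B_y − 10 − 1.81·7.1 − 15 = 0 → B_y = 37.85 kip.
ΣM about B: M_B − 10·5.2 − (1.81·7.1)·8.95 − 15·11.6 = 0 → M_B = 341.0 kip·ft.

B_x = 0, B_y = 37.85 kip, M_B = 341.0 kip·ft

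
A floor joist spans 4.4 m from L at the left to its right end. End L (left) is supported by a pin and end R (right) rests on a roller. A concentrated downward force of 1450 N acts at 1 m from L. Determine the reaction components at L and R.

L_x = 0, L_y = 1120 N, R_y = 329.5 N

Moments about L: R_y·4.4 − 1450·1 = 0 → R_y = 1450/4.4 = 329.545 ≈ 329.5 N.
ΣF_y = 0: L_y + 329.545 − 1450 = 0 → L_y = 1120 N.
ΣF_x = 0: no horizontal applied forces, so L_x = 0.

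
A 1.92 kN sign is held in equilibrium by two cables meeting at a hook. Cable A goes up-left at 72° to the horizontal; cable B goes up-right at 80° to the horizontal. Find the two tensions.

ΣF_x = 0: −T_A·cos72° + T_B·cos80° = 0 → T_B = 1.77956·T_A.
ΣF_y = 0: T_A·sin72° + T_B·sin80° = 1.92.
Substitute: T_A·(0.951057 + 1.77956·0.984808) = 1.92 → T_A = 0.710169 ≈ 0.7102 kN.
Then T_B = 1.77956 × 0.710169 = 1.264 kN.

T_A = 0.7102 kN, T_B = 1.264 kN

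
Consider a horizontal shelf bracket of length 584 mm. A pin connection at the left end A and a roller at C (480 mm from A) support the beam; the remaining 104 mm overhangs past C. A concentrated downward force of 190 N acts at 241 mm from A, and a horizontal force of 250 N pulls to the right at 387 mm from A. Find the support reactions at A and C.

ΣM about A: C_y·480 − 190·241 = 0 → C_y = 45790/480 = 95.3958 ≈ 95.40 N.
ΣF_y = 0: A_y + 95.3958 − 190 = 0 → A_y = 94.60 N.
ΣF_x = 0: A_x + 250 = 0 → A_x = -250.0 N.

A_x = -250.0 N, A_y = 94.60 N, C_y = 95.40 N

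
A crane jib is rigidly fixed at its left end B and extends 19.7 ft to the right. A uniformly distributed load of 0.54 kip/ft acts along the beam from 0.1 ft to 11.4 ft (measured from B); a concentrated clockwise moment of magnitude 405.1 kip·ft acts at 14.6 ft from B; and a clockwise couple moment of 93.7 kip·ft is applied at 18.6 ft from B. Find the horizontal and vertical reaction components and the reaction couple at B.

Resultant of the distributed load: 0.54 × 11.3 = 6.102 kip at 5.75 ft from B.
ΣF_x = 0: B_x = 0.
ΣF_y = 0: B_y − 0.54·11.3 = 0 → B_y = 6.102 kip.
ΣM about B: M_B − (0.54·11.3)·5.75 − 405.1 − 93.7 = 0 → M_B = 533.9 kip·ft.

B_x = 0, B_y = 6.102 kip, M_B = 533.9 kip·ft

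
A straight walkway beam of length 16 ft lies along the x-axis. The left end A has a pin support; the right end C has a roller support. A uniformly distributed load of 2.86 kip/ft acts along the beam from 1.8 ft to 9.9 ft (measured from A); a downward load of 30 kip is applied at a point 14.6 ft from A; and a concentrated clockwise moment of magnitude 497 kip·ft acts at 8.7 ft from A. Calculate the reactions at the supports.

A_x = 0, A_y = -13.74 kip, C_y = 66.91 kip

Resultant of the distributed load: 2.86 × 8.1 = 23.166 kip at 5.85 ft from A.
Taking moments about A: C_y·16 − (2.86·8.1)·5.85 − 30·14.6 − 497 = 0 → C_y = 1070.5211/16 = 66.9076 ≈ 66.91 kip.
ΣF_y = 0: A_y + 66.9076 − 2.86·8.1 − 30 = 0 → A_y = -13.74 kip.
ΣF_x = 0: no horizontal applied forces, so A_x = 0.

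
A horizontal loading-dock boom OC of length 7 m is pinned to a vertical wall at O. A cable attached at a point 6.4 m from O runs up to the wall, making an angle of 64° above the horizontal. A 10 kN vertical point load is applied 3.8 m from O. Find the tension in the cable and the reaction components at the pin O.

ΣM about O: T·sin64°·6.4 − 10·3.8 = 0 → T = 38/(6.4·0.898794) = 6.60607 ≈ 6.606 kN.
ΣF_x = 0: O_x − T·cos64° = 0 → O_x = 6.60607 × 0.438371 = 2.896 kN.
ΣF_y = 0: O_y + T·sin64° − 10 = 0 → O_y = 10 − 6.60607 × 0.898794 = 4.063 kN.

T = 6.606 kN, O_x = 2.896 kN, O_y = 4.063 kN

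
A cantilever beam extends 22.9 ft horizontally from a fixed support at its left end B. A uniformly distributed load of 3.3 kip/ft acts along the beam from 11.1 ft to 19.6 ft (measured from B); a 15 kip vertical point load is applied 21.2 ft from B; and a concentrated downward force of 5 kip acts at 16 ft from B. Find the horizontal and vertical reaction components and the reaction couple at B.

Resultant of the distributed load: 3.3 × 8.5 = 28.05 kip at 15.35 ft from B.
ΣF_x = 0: B_x = 0.
ΣF_y = 0: B_y − 3.3·8.5 − 15 − 5 = 0 → B_y = 48.05 kip.
ΣM about B: M_B − (3.3·8.5)·15.35 − 15·21.2 − 5·16 = 0 → M_B = 828.6 kip·ft.

B_x = 0, B_y = 48.05 kip, M_B = 828.6 kip·ft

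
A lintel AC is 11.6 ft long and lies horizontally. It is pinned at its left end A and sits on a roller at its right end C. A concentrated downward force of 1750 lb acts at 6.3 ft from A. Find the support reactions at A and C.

A_x = 0, A_y = 799.6 lb, C_y = 950.4 lb

Taking moments about A: C_y·11.6 − 1750·6.3 = 0 → C_y = 11025/11.6 = 950.431 ≈ 950.4 lb.
ΣF_y = 0: A_y + 950.431 − 1750 = 0 → A_y = 799.6 lb.
ΣF_x = 0: no horizontal applied forces, so A_x = 0.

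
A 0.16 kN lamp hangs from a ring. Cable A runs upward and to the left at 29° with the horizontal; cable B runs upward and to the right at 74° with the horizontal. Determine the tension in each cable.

T_A = 0.04526 kN, T_B = 0.1436 kN

ΣF_x = 0: −T_A·cos29° + T_B·cos74° = 0 → T_B = 3.17308·T_A.
ΣF_y = 0: T_A·sin29° + T_B·sin74° = 0.16.
Substitute: T_A·(0.48481 + 3.17308·0.961262) = 0.16 → T_A = 0.045262 ≈ 0.04526 kN.
Then T_B = 3.17308 × 0.045262 = 0.1436 kN.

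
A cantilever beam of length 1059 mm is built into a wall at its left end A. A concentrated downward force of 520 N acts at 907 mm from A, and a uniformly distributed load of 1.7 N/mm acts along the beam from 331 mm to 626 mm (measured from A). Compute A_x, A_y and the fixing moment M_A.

A_x = 0, A_y = 1022 N, M_A = 711600 N·mm

Resultant of the distributed load: 1.7 × 295 = 501.5 N at 478.5 mm from A.
ΣF_x = 0: A_x = 0.
ΣF_y = 0: A_y − 520 − 1.7·295 = 0 → A_y = 1022 N.
ΣM about A: M_A − 520·907 − (1.7·295)·478.5 = 0 → M_A = 711600 N·mm.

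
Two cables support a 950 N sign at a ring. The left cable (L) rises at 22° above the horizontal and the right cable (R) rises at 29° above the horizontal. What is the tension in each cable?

T_L = 1069 N, T_R = 1133 N

ΣF_x = 0: −T_L·cos22° + T_R·cos29° = 0 → T_R = 1.0601·T_L.
ΣF_y = 0: T_L·sin22° + T_R·sin29° = 950.
Substitute: T_L·(0.374607 + 1.0601·0.48481) = 950 → T_L = 1069.15 ≈ 1069 N.
Then T_R = 1.0601 × 1069.15 = 1133 N.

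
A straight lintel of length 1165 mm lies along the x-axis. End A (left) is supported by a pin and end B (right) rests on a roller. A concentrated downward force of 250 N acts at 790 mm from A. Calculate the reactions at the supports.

ΣM about A: B_y·1165 − 250·790 = 0 → B_y = 197500/1165 = 169.528 ≈ 169.5 N.
ΣF_y = 0: A_y + 169.528 − 250 = 0 → A_y = 80.47 N.
ΣF_x = 0: no horizontal applied forces, so A_x = 0.

A_x = 0, A_y = 80.47 N, B_y = 169.5 N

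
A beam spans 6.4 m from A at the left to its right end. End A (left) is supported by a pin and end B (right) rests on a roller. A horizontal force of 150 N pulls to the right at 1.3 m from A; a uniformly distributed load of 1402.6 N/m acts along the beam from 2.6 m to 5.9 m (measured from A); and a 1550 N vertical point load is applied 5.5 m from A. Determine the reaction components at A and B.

Resultant of the distributed load: 1402.6 × 3.3 = 4628.58 N at 4.25 m from A.
Taking moments about A: B_y·6.4 − (1402.6·3.3)·4.25 − 1550·5.5 = 0 → B_y = 28196.465/6.4 = 4405.7 ≈ 4406 N.
ΣF_y = 0: A_y + 4405.7 − 1402.6·3.3 − 1550 = 0 → A_y = 1773 N.
ΣF_x = 0: A_x + 150 = 0 → A_x = -150.0 N.

A_x = -150.0 N, A_y = 1773 N, B_y = 4406 N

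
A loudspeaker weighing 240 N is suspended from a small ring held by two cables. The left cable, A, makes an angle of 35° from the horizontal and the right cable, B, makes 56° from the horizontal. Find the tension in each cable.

ΣF_x = 0: −T_A·cos35° + T_B·cos56° = 0 → T_B = 1.46488·T_A.
ΣF_y = 0: T_A·sin35° + T_B·sin56° = 240.
Substitute: T_A·(0.573576 + 1.46488·0.829038) = 240 → T_A = 134.227 ≈ 134.2 N.
Then T_B = 1.46488 × 134.227 = 196.6 N.

T_A = 134.2 N, T_B = 196.6 N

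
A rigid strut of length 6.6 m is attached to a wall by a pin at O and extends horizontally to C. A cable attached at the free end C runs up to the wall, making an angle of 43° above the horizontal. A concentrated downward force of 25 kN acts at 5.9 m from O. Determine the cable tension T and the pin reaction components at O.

T = 32.77 kN, O_x = 23.97 kN, O_y = 2.652 kN

ΣM about O: T·sin43°·6.6 − 25·5.9 = 0 → T = 147.5/(6.6·0.681998) = 32.7691 ≈ 32.77 kN.
ΣF_x = 0: O_x − T·cos43° = 0 → O_x = 32.7691 × 0.731354 = 23.97 kN.
ΣF_y = 0: O_y + T·sin43° − 25 = 0 → O_y = 25 − 32.7691 × 0.681998 = 2.652 kN.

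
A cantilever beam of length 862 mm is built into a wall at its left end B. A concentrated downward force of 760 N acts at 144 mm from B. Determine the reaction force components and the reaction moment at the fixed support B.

B_x = 0, B_y = 760.0 N, M_B = 109400 N·mm

ΣF_x = 0: B_x = 0.
ΣF_y = 0: B_y − 760 = 0 → B_y = 760.0 N.
ΣM about B: M_B − 760·144 = 0 → M_B = 109400 N·mm.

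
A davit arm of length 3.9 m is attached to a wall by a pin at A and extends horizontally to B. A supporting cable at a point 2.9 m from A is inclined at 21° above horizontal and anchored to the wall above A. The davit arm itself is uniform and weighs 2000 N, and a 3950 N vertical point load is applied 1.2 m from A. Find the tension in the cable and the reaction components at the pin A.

ΣM about A: T·sin21°·2.9 − 2000·1.95 − 3950·1.2 = 0 → T = 8640/(2.9·0.358368) = 8313.55 ≈ 8314 N.
ΣF_x = 0: A_x − T·cos21° = 0 → A_x = 8313.55 × 0.93358 = 7761 N.
ΣF_y = 0: A_y + T·sin21° − 2000 − 3950 = 0 → A_y = 5950 − 8313.55 × 0.358368 = 2971 N.

T = 8314 N, A_x = 7761 N, A_y = 2971 N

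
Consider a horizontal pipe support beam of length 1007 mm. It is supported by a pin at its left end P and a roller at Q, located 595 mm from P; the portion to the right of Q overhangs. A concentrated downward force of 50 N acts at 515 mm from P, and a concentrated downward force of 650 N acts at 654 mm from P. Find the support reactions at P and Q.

Moments about P: Q_y·595 − 50·515 − 650·654 = 0 → Q_y = 450850/595 = 757.731 ≈ 757.7 N.
ΣF_y = 0: P_y + 757.731 − 50 − 650 = 0 → P_y = -57.73 N.
ΣF_x = 0: no horizontal applied forces, so P_x = 0.

P_x = 0, P_y = -57.73 N, Q_y = 757.7 N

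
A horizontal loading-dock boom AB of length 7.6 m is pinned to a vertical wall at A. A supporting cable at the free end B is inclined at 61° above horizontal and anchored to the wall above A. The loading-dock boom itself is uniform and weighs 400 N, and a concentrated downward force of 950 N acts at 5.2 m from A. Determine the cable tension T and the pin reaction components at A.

ΣM about A: T·sin61°·7.6 − 400·3.8 − 950·5.2 = 0 → T = 6460/(7.6·0.87462) = 971.851 ≈ 971.9 N.
ΣF_x = 0: A_x − T·cos61° = 0 → A_x = 971.851 × 0.48481 = 471.2 N.
ΣF_y = 0: A_y + T·sin61° − 400 − 950 = 0 → A_y = 1350 − 971.851 × 0.87462 = 500.0 N.

T = 971.9 N, A_x = 471.2 N, A_y = 500.0 N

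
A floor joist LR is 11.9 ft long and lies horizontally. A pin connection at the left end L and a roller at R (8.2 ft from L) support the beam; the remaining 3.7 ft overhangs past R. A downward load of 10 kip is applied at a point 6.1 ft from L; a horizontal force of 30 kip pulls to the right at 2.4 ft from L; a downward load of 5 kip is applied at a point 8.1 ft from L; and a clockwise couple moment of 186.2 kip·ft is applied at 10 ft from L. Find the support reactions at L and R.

L_x = -30.00 kip, L_y = -20.09 kip, R_y = 35.09 kip

ΣM about L: R_y·8.2 − 10·6.1 − 5·8.1 − 186.2 = 0 → R_y = 287.7/8.2 = 35.0854 ≈ 35.09 kip.
ΣF_y = 0: L_y + 35.0854 − 10 − 5 = 0 → L_y = -20.09 kip.
ΣF_x = 0: L_x + 30 = 0 → L_x = -30.00 kip.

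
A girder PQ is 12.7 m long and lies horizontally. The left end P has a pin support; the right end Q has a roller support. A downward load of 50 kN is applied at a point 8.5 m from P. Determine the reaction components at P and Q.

P_x = 0, P_y = 16.54 kN, Q_y = 33.46 kN

Moments about P: Q_y·12.7 − 50·8.5 = 0 → Q_y = 425/12.7 = 33.4646 ≈ 33.46 kN.
ΣF_y = 0: P_y + 33.4646 − 50 = 0 → P_y = 16.54 kN.
ΣF_x = 0: no horizontal applied forces, so P_x = 0.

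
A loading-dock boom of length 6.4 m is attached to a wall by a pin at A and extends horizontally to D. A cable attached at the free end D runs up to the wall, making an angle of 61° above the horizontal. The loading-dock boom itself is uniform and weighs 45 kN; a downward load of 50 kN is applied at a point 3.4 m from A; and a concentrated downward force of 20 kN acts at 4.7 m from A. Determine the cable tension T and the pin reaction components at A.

T = 72.89 kN, A_x = 35.34 kN, A_y = 51.25 kN

ΣM about A: T·sin61°·6.4 − 45·3.2 − 50·3.4 − 20·4.7 = 0 → T = 408/(6.4·0.87462) = 72.8888 ≈ 72.89 kN.
ΣF_x = 0: A_x − T·cos61° = 0 → A_x = 72.8888 × 0.48481 = 35.34 kN.
ΣF_y = 0: A_y + T·sin61° − 45 − 50 − 20 = 0 → A_y = 115 − 72.8888 × 0.87462 = 51.25 kN.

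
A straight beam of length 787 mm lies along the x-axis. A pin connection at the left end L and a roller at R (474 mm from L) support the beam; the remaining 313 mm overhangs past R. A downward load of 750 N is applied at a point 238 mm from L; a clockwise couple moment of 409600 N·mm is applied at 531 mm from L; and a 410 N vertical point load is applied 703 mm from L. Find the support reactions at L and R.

Moments about L: R_y·474 − 750·238 − 409600 − 410·703 = 0 → R_y = 876330/474 = 1848.8 ≈ 1849 N.
ΣF_y = 0: L_y + 1848.8 − 750 − 410 = 0 → L_y = -688.8 N.
ΣF_x = 0: no horizontal applied forces, so L_x = 0.

L_x = 0, L_y = -688.8 N, R_y = 1849 N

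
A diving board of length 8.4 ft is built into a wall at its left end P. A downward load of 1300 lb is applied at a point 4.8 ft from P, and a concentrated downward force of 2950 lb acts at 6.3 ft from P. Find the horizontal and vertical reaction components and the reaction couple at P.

ΣF_x = 0: P_x = 0.
ΣF_y = 0: P_y − 1300 − 2950 = 0 → P_y = 4250 lb.
ΣM about P: M_P − 1300·4.8 − 2950·6.3 = 0 → M_P = 24820 lb·ft.

P_x = 0, P_y = 4250 lb, M_P = 24820 lb·ft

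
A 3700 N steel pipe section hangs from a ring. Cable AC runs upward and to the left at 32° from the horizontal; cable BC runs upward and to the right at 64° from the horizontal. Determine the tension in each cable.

T_AC = 1631 N, T_BC = 3155 N

ΣF_x = 0: −T_AC·cos32° + T_BC·cos64° = 0 → T_BC = 1.93454·T_AC.
ΣF_y = 0: T_AC·sin32° + T_BC·sin64° = 3700.
Substitute: T_AC·(0.529919 + 1.93454·0.898794) = 3700 → T_AC = 1630.91 ≈ 1631 N.
Then T_BC = 1.93454 × 1630.91 = 3155 N.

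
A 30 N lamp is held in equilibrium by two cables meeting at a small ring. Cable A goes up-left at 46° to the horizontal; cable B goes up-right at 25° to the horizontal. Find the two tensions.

T_A = 28.76 N, T_B = 22.04 N

ΣF_x = 0: −T_A·cos46° + T_B·cos25° = 0 → T_B = 0.766471·T_A.
ΣF_y = 0: T_A·sin46° + T_B·sin25° = 30.
Substitute: T_A·(0.71934 + 0.766471·0.422618) = 30 → T_A = 28.7559 ≈ 28.76 N.
Then T_B = 0.766471 × 28.7559 = 22.04 N.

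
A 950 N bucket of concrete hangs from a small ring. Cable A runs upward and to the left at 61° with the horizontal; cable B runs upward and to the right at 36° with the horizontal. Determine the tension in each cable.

ΣF_x = 0: −T_A·cos61° + T_B·cos36° = 0 → T_B = 0.599258·T_A.
ΣF_y = 0: T_A·sin61° + T_B·sin36° = 950.
Substitute: T_A·(0.87462 + 0.599258·0.587785) = 950 → T_A = 774.338 ≈ 774.3 N.
Then T_B = 0.599258 × 774.338 = 464.0 N.

T_A = 774.3 N, T_B = 464.0 N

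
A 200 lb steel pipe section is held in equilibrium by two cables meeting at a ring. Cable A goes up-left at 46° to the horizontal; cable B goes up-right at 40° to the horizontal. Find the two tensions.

ΣF_x = 0: −T_A·cos46° + T_B·cos40° = 0 → T_B = 0.906812·T_A.
ΣF_y = 0: T_A·sin46° + T_B·sin40° = 200.
Substitute: T_A·(0.71934 + 0.906812·0.642788) = 200 → T_A = 153.583 ≈ 153.6 lb.
Then T_B = 0.906812 × 153.583 = 139.3 lb.

T_A = 153.6 lb, T_B = 139.3 lb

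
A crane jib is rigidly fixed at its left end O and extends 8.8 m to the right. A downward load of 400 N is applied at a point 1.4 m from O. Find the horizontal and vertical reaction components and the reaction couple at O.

ΣF_x = 0: O_x = 0.
ΣF_y = 0: O_y − 400 = 0 → O_y = 400.0 N.
ΣM about O: M_O − 400·1.4 = 0 → M_O = 560.0 N·m.

O_x = 0, O_y = 400.0 N, M_O = 560.0 N·m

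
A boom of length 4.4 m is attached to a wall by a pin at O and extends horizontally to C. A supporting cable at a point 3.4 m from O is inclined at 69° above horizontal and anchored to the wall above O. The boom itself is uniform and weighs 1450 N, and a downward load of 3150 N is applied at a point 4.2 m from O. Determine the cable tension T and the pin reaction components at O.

T = 5173 N, O_x = 1854 N, O_y = -229.4 N

ΣM about O: T·sin69°·3.4 − 1450·2.2 − 3150·4.2 = 0 → T = 16420/(3.4·0.93358) = 5173 N.
ΣF_x = 0: O_x − T·cos69° = 0 → O_x = 5173 × 0.358368 = 1854 N.
ΣF_y = 0: O_y + T·sin69° − 1450 − 3150 = 0 → O_y = 4600 − 5173 × 0.93358 = -229.4 N.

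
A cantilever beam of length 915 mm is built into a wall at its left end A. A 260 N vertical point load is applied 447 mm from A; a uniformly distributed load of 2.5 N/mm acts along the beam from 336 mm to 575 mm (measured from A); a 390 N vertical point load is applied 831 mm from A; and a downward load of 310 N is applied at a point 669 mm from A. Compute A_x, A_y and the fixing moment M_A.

Resultant of the distributed load: 2.5 × 239 = 597.5 N at 455.5 mm from A.
ΣF_x = 0: A_x = 0.
ΣF_y = 0: A_y − 260 − 2.5·239 − 390 − 310 = 0 → A_y = 1558 N.
ΣM about A: M_A − 260·447 − (2.5·239)·455.5 − 390·831 − 310·669 = 0 → M_A = 919900 N·mm.

A_x = 0, A_y = 1558 N, M_A = 919900 N·mm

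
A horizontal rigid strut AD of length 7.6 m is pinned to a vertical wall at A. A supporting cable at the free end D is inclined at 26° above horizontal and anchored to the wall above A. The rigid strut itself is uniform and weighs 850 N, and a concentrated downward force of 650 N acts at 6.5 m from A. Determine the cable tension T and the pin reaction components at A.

T = 2238 N, A_x = 2011 N, A_y = 519.1 N

ΣM about A: T·sin26°·7.6 − 850·3.8 − 650·6.5 = 0 → T = 7455/(7.6·0.438371) = 2237.65 ≈ 2238 N.
ΣF_x = 0: A_x − T·cos26° = 0 → A_x = 2237.65 × 0.898794 = 2011 N.
ΣF_y = 0: A_y + T·sin26° − 850 − 650 = 0 → A_y = 1500 − 2237.65 × 0.438371 = 519.1 N.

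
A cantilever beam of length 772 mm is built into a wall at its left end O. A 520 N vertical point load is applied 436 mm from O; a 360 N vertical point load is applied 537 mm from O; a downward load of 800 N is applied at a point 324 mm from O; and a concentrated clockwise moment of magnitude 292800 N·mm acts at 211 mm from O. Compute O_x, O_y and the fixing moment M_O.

ΣF_x = 0: O_x = 0.
ΣF_y = 0: O_y − 520 − 360 − 800 = 0 → O_y = 1680 N.
ΣM about O: M_O − 520·436 − 360·537 − 800·324 − 292800 = 0 → M_O = 972000 N·mm.

O_x = 0, O_y = 1680 N, M_O = 972000 N·mm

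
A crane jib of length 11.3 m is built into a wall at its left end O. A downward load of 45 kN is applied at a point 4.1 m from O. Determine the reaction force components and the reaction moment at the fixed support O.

O_x = 0, O_y = 45.00 kN, M_O = 184.5 kN·m

ΣF_x = 0: O_x = 0.
ΣF_y = 0: O_y − 45 = 0 → O_y = 45.00 kN.
ΣM about O: M_O − 45·4.1 = 0 → M_O = 184.5 kN·m.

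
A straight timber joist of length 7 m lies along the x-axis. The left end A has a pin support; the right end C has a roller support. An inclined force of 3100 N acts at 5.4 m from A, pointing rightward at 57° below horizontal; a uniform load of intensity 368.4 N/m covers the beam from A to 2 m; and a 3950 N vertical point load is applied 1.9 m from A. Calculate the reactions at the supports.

A_x = -1688 N, A_y = 4104 N, C_y = 3183 N

Resultant of the distributed load: 368.4 × 2 = 736.8 N at 1 m from A.
Moments about A: C_y·7 − 3100·sin57°·5.4 − (368.4·2)·1 − 3950·1.9 = 0 → C_y = 22281.1/7 = 3183.01 ≈ 3183 N.
ΣF_y = 0: A_y + 3183.01 − 3100·sin57° − 368.4·2 − 3950 = 0 → A_y = 4104 N.
ΣF_x = 0: A_x + 3100·cos57° = 0 → A_x = -1688 N.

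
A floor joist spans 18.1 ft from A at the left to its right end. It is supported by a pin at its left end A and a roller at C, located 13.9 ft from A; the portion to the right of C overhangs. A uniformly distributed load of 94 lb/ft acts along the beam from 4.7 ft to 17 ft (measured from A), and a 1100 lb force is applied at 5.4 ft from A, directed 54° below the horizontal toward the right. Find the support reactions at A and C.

Resultant of the distributed load: 94 × 12.3 = 1156.2 lb at 10.85 ft from A.
Taking moments about A: C_y·13.9 − (94·12.3)·10.85 − 1100·sin54°·5.4 = 0 → C_y = 17350.3/13.9 = 1248.22 ≈ 1248 lb.
ΣF_y = 0: A_y + 1248.22 − 94·12.3 − 1100·sin54° = 0 → A_y = 797.9 lb.
ΣF_x = 0: A_x + 1100·cos54° = 0 → A_x = -646.6 lb.

A_x = -646.6 lb, A_y = 797.9 lb, C_y = 1248 lb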